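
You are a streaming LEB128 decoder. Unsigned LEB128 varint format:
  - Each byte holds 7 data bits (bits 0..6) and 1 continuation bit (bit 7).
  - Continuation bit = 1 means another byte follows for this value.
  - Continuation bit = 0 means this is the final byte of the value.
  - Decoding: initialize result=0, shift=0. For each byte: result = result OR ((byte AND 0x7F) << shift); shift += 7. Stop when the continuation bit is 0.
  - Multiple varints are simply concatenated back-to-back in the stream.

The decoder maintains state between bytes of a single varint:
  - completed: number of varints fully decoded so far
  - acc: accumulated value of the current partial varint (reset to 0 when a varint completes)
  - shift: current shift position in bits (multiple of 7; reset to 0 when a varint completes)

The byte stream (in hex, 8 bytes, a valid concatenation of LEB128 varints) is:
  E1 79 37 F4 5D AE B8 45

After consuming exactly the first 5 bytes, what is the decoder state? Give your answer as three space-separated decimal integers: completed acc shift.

byte[0]=0xE1 cont=1 payload=0x61: acc |= 97<<0 -> completed=0 acc=97 shift=7
byte[1]=0x79 cont=0 payload=0x79: varint #1 complete (value=15585); reset -> completed=1 acc=0 shift=0
byte[2]=0x37 cont=0 payload=0x37: varint #2 complete (value=55); reset -> completed=2 acc=0 shift=0
byte[3]=0xF4 cont=1 payload=0x74: acc |= 116<<0 -> completed=2 acc=116 shift=7
byte[4]=0x5D cont=0 payload=0x5D: varint #3 complete (value=12020); reset -> completed=3 acc=0 shift=0

Answer: 3 0 0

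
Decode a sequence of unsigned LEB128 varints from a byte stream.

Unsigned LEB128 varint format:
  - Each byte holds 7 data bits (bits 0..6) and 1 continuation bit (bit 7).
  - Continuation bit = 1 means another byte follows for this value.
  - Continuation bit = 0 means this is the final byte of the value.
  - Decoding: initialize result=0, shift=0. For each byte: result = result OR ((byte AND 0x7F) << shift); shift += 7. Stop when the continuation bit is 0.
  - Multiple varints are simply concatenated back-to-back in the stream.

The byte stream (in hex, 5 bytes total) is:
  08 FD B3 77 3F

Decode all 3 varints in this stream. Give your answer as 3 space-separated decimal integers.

  byte[0]=0x08 cont=0 payload=0x08=8: acc |= 8<<0 -> acc=8 shift=7 [end]
Varint 1: bytes[0:1] = 08 -> value 8 (1 byte(s))
  byte[1]=0xFD cont=1 payload=0x7D=125: acc |= 125<<0 -> acc=125 shift=7
  byte[2]=0xB3 cont=1 payload=0x33=51: acc |= 51<<7 -> acc=6653 shift=14
  byte[3]=0x77 cont=0 payload=0x77=119: acc |= 119<<14 -> acc=1956349 shift=21 [end]
Varint 2: bytes[1:4] = FD B3 77 -> value 1956349 (3 byte(s))
  byte[4]=0x3F cont=0 payload=0x3F=63: acc |= 63<<0 -> acc=63 shift=7 [end]
Varint 3: bytes[4:5] = 3F -> value 63 (1 byte(s))

Answer: 8 1956349 63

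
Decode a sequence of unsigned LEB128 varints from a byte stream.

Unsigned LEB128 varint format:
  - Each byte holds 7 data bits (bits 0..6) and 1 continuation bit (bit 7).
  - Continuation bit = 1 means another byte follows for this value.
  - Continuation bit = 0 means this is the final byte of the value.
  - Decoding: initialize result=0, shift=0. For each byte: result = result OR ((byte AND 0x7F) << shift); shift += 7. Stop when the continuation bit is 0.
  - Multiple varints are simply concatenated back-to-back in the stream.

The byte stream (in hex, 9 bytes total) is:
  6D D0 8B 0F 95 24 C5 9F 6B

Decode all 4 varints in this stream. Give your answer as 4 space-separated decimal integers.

  byte[0]=0x6D cont=0 payload=0x6D=109: acc |= 109<<0 -> acc=109 shift=7 [end]
Varint 1: bytes[0:1] = 6D -> value 109 (1 byte(s))
  byte[1]=0xD0 cont=1 payload=0x50=80: acc |= 80<<0 -> acc=80 shift=7
  byte[2]=0x8B cont=1 payload=0x0B=11: acc |= 11<<7 -> acc=1488 shift=14
  byte[3]=0x0F cont=0 payload=0x0F=15: acc |= 15<<14 -> acc=247248 shift=21 [end]
Varint 2: bytes[1:4] = D0 8B 0F -> value 247248 (3 byte(s))
  byte[4]=0x95 cont=1 payload=0x15=21: acc |= 21<<0 -> acc=21 shift=7
  byte[5]=0x24 cont=0 payload=0x24=36: acc |= 36<<7 -> acc=4629 shift=14 [end]
Varint 3: bytes[4:6] = 95 24 -> value 4629 (2 byte(s))
  byte[6]=0xC5 cont=1 payload=0x45=69: acc |= 69<<0 -> acc=69 shift=7
  byte[7]=0x9F cont=1 payload=0x1F=31: acc |= 31<<7 -> acc=4037 shift=14
  byte[8]=0x6B cont=0 payload=0x6B=107: acc |= 107<<14 -> acc=1757125 shift=21 [end]
Varint 4: bytes[6:9] = C5 9F 6B -> value 1757125 (3 byte(s))

Answer: 109 247248 4629 1757125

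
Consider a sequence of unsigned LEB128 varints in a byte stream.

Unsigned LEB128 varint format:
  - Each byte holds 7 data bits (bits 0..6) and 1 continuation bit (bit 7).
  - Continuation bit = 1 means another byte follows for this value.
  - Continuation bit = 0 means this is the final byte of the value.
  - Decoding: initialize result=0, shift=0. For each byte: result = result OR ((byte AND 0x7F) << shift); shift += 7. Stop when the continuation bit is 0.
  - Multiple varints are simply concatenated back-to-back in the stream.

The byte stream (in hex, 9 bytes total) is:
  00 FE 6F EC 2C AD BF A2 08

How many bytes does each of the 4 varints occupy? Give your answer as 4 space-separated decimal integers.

  byte[0]=0x00 cont=0 payload=0x00=0: acc |= 0<<0 -> acc=0 shift=7 [end]
Varint 1: bytes[0:1] = 00 -> value 0 (1 byte(s))
  byte[1]=0xFE cont=1 payload=0x7E=126: acc |= 126<<0 -> acc=126 shift=7
  byte[2]=0x6F cont=0 payload=0x6F=111: acc |= 111<<7 -> acc=14334 shift=14 [end]
Varint 2: bytes[1:3] = FE 6F -> value 14334 (2 byte(s))
  byte[3]=0xEC cont=1 payload=0x6C=108: acc |= 108<<0 -> acc=108 shift=7
  byte[4]=0x2C cont=0 payload=0x2C=44: acc |= 44<<7 -> acc=5740 shift=14 [end]
Varint 3: bytes[3:5] = EC 2C -> value 5740 (2 byte(s))
  byte[5]=0xAD cont=1 payload=0x2D=45: acc |= 45<<0 -> acc=45 shift=7
  byte[6]=0xBF cont=1 payload=0x3F=63: acc |= 63<<7 -> acc=8109 shift=14
  byte[7]=0xA2 cont=1 payload=0x22=34: acc |= 34<<14 -> acc=565165 shift=21
  byte[8]=0x08 cont=0 payload=0x08=8: acc |= 8<<21 -> acc=17342381 shift=28 [end]
Varint 4: bytes[5:9] = AD BF A2 08 -> value 17342381 (4 byte(s))

Answer: 1 2 2 4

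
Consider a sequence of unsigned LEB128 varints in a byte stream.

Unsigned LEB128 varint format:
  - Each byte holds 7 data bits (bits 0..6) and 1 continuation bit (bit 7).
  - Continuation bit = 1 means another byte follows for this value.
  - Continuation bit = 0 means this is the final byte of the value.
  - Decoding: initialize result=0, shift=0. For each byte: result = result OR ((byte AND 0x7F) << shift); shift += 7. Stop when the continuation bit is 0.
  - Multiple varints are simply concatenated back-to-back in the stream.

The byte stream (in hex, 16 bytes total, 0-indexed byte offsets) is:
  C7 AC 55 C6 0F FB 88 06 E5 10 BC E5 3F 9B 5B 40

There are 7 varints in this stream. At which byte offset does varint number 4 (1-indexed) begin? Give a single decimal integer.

Answer: 8

Derivation:
  byte[0]=0xC7 cont=1 payload=0x47=71: acc |= 71<<0 -> acc=71 shift=7
  byte[1]=0xAC cont=1 payload=0x2C=44: acc |= 44<<7 -> acc=5703 shift=14
  byte[2]=0x55 cont=0 payload=0x55=85: acc |= 85<<14 -> acc=1398343 shift=21 [end]
Varint 1: bytes[0:3] = C7 AC 55 -> value 1398343 (3 byte(s))
  byte[3]=0xC6 cont=1 payload=0x46=70: acc |= 70<<0 -> acc=70 shift=7
  byte[4]=0x0F cont=0 payload=0x0F=15: acc |= 15<<7 -> acc=1990 shift=14 [end]
Varint 2: bytes[3:5] = C6 0F -> value 1990 (2 byte(s))
  byte[5]=0xFB cont=1 payload=0x7B=123: acc |= 123<<0 -> acc=123 shift=7
  byte[6]=0x88 cont=1 payload=0x08=8: acc |= 8<<7 -> acc=1147 shift=14
  byte[7]=0x06 cont=0 payload=0x06=6: acc |= 6<<14 -> acc=99451 shift=21 [end]
Varint 3: bytes[5:8] = FB 88 06 -> value 99451 (3 byte(s))
  byte[8]=0xE5 cont=1 payload=0x65=101: acc |= 101<<0 -> acc=101 shift=7
  byte[9]=0x10 cont=0 payload=0x10=16: acc |= 16<<7 -> acc=2149 shift=14 [end]
Varint 4: bytes[8:10] = E5 10 -> value 2149 (2 byte(s))
  byte[10]=0xBC cont=1 payload=0x3C=60: acc |= 60<<0 -> acc=60 shift=7
  byte[11]=0xE5 cont=1 payload=0x65=101: acc |= 101<<7 -> acc=12988 shift=14
  byte[12]=0x3F cont=0 payload=0x3F=63: acc |= 63<<14 -> acc=1045180 shift=21 [end]
Varint 5: bytes[10:13] = BC E5 3F -> value 1045180 (3 byte(s))
  byte[13]=0x9B cont=1 payload=0x1B=27: acc |= 27<<0 -> acc=27 shift=7
  byte[14]=0x5B cont=0 payload=0x5B=91: acc |= 91<<7 -> acc=11675 shift=14 [end]
Varint 6: bytes[13:15] = 9B 5B -> value 11675 (2 byte(s))
  byte[15]=0x40 cont=0 payload=0x40=64: acc |= 64<<0 -> acc=64 shift=7 [end]
Varint 7: bytes[15:16] = 40 -> value 64 (1 byte(s))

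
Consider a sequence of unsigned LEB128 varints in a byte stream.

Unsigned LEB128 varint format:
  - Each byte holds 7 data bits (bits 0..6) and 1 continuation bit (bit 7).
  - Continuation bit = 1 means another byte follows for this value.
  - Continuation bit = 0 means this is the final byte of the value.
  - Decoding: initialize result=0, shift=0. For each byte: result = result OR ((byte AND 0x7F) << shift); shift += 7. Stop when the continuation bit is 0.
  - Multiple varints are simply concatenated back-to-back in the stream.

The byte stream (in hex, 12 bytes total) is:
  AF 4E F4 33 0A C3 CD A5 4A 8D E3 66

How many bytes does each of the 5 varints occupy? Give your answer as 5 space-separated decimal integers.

Answer: 2 2 1 4 3

Derivation:
  byte[0]=0xAF cont=1 payload=0x2F=47: acc |= 47<<0 -> acc=47 shift=7
  byte[1]=0x4E cont=0 payload=0x4E=78: acc |= 78<<7 -> acc=10031 shift=14 [end]
Varint 1: bytes[0:2] = AF 4E -> value 10031 (2 byte(s))
  byte[2]=0xF4 cont=1 payload=0x74=116: acc |= 116<<0 -> acc=116 shift=7
  byte[3]=0x33 cont=0 payload=0x33=51: acc |= 51<<7 -> acc=6644 shift=14 [end]
Varint 2: bytes[2:4] = F4 33 -> value 6644 (2 byte(s))
  byte[4]=0x0A cont=0 payload=0x0A=10: acc |= 10<<0 -> acc=10 shift=7 [end]
Varint 3: bytes[4:5] = 0A -> value 10 (1 byte(s))
  byte[5]=0xC3 cont=1 payload=0x43=67: acc |= 67<<0 -> acc=67 shift=7
  byte[6]=0xCD cont=1 payload=0x4D=77: acc |= 77<<7 -> acc=9923 shift=14
  byte[7]=0xA5 cont=1 payload=0x25=37: acc |= 37<<14 -> acc=616131 shift=21
  byte[8]=0x4A cont=0 payload=0x4A=74: acc |= 74<<21 -> acc=155805379 shift=28 [end]
Varint 4: bytes[5:9] = C3 CD A5 4A -> value 155805379 (4 byte(s))
  byte[9]=0x8D cont=1 payload=0x0D=13: acc |= 13<<0 -> acc=13 shift=7
  byte[10]=0xE3 cont=1 payload=0x63=99: acc |= 99<<7 -> acc=12685 shift=14
  byte[11]=0x66 cont=0 payload=0x66=102: acc |= 102<<14 -> acc=1683853 shift=21 [end]
Varint 5: bytes[9:12] = 8D E3 66 -> value 1683853 (3 byte(s))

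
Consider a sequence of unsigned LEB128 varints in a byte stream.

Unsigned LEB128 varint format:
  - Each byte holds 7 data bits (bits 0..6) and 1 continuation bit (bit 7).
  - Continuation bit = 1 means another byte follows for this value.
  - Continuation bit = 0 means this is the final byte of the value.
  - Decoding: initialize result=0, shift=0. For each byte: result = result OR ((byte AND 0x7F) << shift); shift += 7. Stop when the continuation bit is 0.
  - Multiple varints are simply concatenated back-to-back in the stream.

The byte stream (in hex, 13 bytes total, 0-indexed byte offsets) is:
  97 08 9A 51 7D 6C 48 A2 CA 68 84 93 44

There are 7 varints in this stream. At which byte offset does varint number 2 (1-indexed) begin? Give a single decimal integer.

Answer: 2

Derivation:
  byte[0]=0x97 cont=1 payload=0x17=23: acc |= 23<<0 -> acc=23 shift=7
  byte[1]=0x08 cont=0 payload=0x08=8: acc |= 8<<7 -> acc=1047 shift=14 [end]
Varint 1: bytes[0:2] = 97 08 -> value 1047 (2 byte(s))
  byte[2]=0x9A cont=1 payload=0x1A=26: acc |= 26<<0 -> acc=26 shift=7
  byte[3]=0x51 cont=0 payload=0x51=81: acc |= 81<<7 -> acc=10394 shift=14 [end]
Varint 2: bytes[2:4] = 9A 51 -> value 10394 (2 byte(s))
  byte[4]=0x7D cont=0 payload=0x7D=125: acc |= 125<<0 -> acc=125 shift=7 [end]
Varint 3: bytes[4:5] = 7D -> value 125 (1 byte(s))
  byte[5]=0x6C cont=0 payload=0x6C=108: acc |= 108<<0 -> acc=108 shift=7 [end]
Varint 4: bytes[5:6] = 6C -> value 108 (1 byte(s))
  byte[6]=0x48 cont=0 payload=0x48=72: acc |= 72<<0 -> acc=72 shift=7 [end]
Varint 5: bytes[6:7] = 48 -> value 72 (1 byte(s))
  byte[7]=0xA2 cont=1 payload=0x22=34: acc |= 34<<0 -> acc=34 shift=7
  byte[8]=0xCA cont=1 payload=0x4A=74: acc |= 74<<7 -> acc=9506 shift=14
  byte[9]=0x68 cont=0 payload=0x68=104: acc |= 104<<14 -> acc=1713442 shift=21 [end]
Varint 6: bytes[7:10] = A2 CA 68 -> value 1713442 (3 byte(s))
  byte[10]=0x84 cont=1 payload=0x04=4: acc |= 4<<0 -> acc=4 shift=7
  byte[11]=0x93 cont=1 payload=0x13=19: acc |= 19<<7 -> acc=2436 shift=14
  byte[12]=0x44 cont=0 payload=0x44=68: acc |= 68<<14 -> acc=1116548 shift=21 [end]
Varint 7: bytes[10:13] = 84 93 44 -> value 1116548 (3 byte(s))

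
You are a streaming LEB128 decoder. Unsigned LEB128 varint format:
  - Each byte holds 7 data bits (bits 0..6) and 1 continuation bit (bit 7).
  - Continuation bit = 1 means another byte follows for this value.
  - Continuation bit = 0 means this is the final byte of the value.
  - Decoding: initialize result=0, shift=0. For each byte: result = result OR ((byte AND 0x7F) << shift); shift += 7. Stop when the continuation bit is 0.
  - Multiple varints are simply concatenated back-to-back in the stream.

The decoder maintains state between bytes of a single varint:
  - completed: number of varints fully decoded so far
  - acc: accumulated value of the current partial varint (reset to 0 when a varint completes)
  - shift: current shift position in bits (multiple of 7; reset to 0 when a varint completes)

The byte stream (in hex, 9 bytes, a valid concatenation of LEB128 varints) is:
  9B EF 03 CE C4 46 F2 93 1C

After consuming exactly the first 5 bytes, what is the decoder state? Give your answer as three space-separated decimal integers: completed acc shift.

Answer: 1 8782 14

Derivation:
byte[0]=0x9B cont=1 payload=0x1B: acc |= 27<<0 -> completed=0 acc=27 shift=7
byte[1]=0xEF cont=1 payload=0x6F: acc |= 111<<7 -> completed=0 acc=14235 shift=14
byte[2]=0x03 cont=0 payload=0x03: varint #1 complete (value=63387); reset -> completed=1 acc=0 shift=0
byte[3]=0xCE cont=1 payload=0x4E: acc |= 78<<0 -> completed=1 acc=78 shift=7
byte[4]=0xC4 cont=1 payload=0x44: acc |= 68<<7 -> completed=1 acc=8782 shift=14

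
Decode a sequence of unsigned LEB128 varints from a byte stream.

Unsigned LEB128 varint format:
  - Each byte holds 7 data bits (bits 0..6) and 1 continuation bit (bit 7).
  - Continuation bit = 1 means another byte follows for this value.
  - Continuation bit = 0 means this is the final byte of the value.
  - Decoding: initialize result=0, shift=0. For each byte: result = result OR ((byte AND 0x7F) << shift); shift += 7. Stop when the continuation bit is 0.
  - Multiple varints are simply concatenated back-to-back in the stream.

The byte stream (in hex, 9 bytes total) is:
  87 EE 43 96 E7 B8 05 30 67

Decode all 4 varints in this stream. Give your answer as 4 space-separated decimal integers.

Answer: 1111815 11416470 48 103

Derivation:
  byte[0]=0x87 cont=1 payload=0x07=7: acc |= 7<<0 -> acc=7 shift=7
  byte[1]=0xEE cont=1 payload=0x6E=110: acc |= 110<<7 -> acc=14087 shift=14
  byte[2]=0x43 cont=0 payload=0x43=67: acc |= 67<<14 -> acc=1111815 shift=21 [end]
Varint 1: bytes[0:3] = 87 EE 43 -> value 1111815 (3 byte(s))
  byte[3]=0x96 cont=1 payload=0x16=22: acc |= 22<<0 -> acc=22 shift=7
  byte[4]=0xE7 cont=1 payload=0x67=103: acc |= 103<<7 -> acc=13206 shift=14
  byte[5]=0xB8 cont=1 payload=0x38=56: acc |= 56<<14 -> acc=930710 shift=21
  byte[6]=0x05 cont=0 payload=0x05=5: acc |= 5<<21 -> acc=11416470 shift=28 [end]
Varint 2: bytes[3:7] = 96 E7 B8 05 -> value 11416470 (4 byte(s))
  byte[7]=0x30 cont=0 payload=0x30=48: acc |= 48<<0 -> acc=48 shift=7 [end]
Varint 3: bytes[7:8] = 30 -> value 48 (1 byte(s))
  byte[8]=0x67 cont=0 payload=0x67=103: acc |= 103<<0 -> acc=103 shift=7 [end]
Varint 4: bytes[8:9] = 67 -> value 103 (1 byte(s))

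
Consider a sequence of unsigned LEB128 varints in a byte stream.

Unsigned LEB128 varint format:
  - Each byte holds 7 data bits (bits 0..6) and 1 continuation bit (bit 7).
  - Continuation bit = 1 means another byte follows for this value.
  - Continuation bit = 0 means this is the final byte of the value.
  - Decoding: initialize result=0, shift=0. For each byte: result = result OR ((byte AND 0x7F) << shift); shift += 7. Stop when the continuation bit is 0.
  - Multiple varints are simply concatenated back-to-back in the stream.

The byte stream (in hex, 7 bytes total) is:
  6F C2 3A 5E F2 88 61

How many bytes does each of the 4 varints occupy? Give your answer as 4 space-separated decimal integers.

  byte[0]=0x6F cont=0 payload=0x6F=111: acc |= 111<<0 -> acc=111 shift=7 [end]
Varint 1: bytes[0:1] = 6F -> value 111 (1 byte(s))
  byte[1]=0xC2 cont=1 payload=0x42=66: acc |= 66<<0 -> acc=66 shift=7
  byte[2]=0x3A cont=0 payload=0x3A=58: acc |= 58<<7 -> acc=7490 shift=14 [end]
Varint 2: bytes[1:3] = C2 3A -> value 7490 (2 byte(s))
  byte[3]=0x5E cont=0 payload=0x5E=94: acc |= 94<<0 -> acc=94 shift=7 [end]
Varint 3: bytes[3:4] = 5E -> value 94 (1 byte(s))
  byte[4]=0xF2 cont=1 payload=0x72=114: acc |= 114<<0 -> acc=114 shift=7
  byte[5]=0x88 cont=1 payload=0x08=8: acc |= 8<<7 -> acc=1138 shift=14
  byte[6]=0x61 cont=0 payload=0x61=97: acc |= 97<<14 -> acc=1590386 shift=21 [end]
Varint 4: bytes[4:7] = F2 88 61 -> value 1590386 (3 byte(s))

Answer: 1 2 1 3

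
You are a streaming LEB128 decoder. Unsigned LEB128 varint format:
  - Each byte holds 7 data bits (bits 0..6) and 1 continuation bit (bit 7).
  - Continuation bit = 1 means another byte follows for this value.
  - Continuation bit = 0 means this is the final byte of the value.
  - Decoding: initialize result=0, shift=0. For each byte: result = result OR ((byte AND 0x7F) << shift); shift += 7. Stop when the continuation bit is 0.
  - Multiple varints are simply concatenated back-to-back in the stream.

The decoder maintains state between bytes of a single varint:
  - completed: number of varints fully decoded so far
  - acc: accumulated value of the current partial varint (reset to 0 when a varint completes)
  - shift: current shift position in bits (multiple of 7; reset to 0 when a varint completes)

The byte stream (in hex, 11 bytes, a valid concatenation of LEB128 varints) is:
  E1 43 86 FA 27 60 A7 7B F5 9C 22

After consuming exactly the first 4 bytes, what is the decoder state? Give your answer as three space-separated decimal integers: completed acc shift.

byte[0]=0xE1 cont=1 payload=0x61: acc |= 97<<0 -> completed=0 acc=97 shift=7
byte[1]=0x43 cont=0 payload=0x43: varint #1 complete (value=8673); reset -> completed=1 acc=0 shift=0
byte[2]=0x86 cont=1 payload=0x06: acc |= 6<<0 -> completed=1 acc=6 shift=7
byte[3]=0xFA cont=1 payload=0x7A: acc |= 122<<7 -> completed=1 acc=15622 shift=14

Answer: 1 15622 14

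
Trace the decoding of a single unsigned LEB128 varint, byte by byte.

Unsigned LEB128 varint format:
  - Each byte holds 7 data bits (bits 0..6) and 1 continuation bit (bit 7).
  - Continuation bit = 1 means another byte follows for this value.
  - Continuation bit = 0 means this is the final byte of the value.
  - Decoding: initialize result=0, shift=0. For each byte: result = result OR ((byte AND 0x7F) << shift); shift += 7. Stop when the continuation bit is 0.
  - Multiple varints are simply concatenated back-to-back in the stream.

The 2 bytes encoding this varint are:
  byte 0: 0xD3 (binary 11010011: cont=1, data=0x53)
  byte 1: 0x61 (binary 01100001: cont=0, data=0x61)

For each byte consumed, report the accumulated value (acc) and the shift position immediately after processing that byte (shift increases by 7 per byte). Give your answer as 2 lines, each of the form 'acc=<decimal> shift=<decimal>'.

Answer: acc=83 shift=7
acc=12499 shift=14

Derivation:
byte 0=0xD3: payload=0x53=83, contrib = 83<<0 = 83; acc -> 83, shift -> 7
byte 1=0x61: payload=0x61=97, contrib = 97<<7 = 12416; acc -> 12499, shift -> 14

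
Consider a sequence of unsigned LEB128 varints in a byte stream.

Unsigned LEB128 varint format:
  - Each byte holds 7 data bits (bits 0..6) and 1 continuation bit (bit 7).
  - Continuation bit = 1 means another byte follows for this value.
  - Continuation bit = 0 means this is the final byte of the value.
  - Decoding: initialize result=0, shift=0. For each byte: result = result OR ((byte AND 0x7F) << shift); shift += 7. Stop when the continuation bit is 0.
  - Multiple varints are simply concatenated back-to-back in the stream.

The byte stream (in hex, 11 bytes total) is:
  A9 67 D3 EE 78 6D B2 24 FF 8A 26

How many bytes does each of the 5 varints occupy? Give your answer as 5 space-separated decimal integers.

  byte[0]=0xA9 cont=1 payload=0x29=41: acc |= 41<<0 -> acc=41 shift=7
  byte[1]=0x67 cont=0 payload=0x67=103: acc |= 103<<7 -> acc=13225 shift=14 [end]
Varint 1: bytes[0:2] = A9 67 -> value 13225 (2 byte(s))
  byte[2]=0xD3 cont=1 payload=0x53=83: acc |= 83<<0 -> acc=83 shift=7
  byte[3]=0xEE cont=1 payload=0x6E=110: acc |= 110<<7 -> acc=14163 shift=14
  byte[4]=0x78 cont=0 payload=0x78=120: acc |= 120<<14 -> acc=1980243 shift=21 [end]
Varint 2: bytes[2:5] = D3 EE 78 -> value 1980243 (3 byte(s))
  byte[5]=0x6D cont=0 payload=0x6D=109: acc |= 109<<0 -> acc=109 shift=7 [end]
Varint 3: bytes[5:6] = 6D -> value 109 (1 byte(s))
  byte[6]=0xB2 cont=1 payload=0x32=50: acc |= 50<<0 -> acc=50 shift=7
  byte[7]=0x24 cont=0 payload=0x24=36: acc |= 36<<7 -> acc=4658 shift=14 [end]
Varint 4: bytes[6:8] = B2 24 -> value 4658 (2 byte(s))
  byte[8]=0xFF cont=1 payload=0x7F=127: acc |= 127<<0 -> acc=127 shift=7
  byte[9]=0x8A cont=1 payload=0x0A=10: acc |= 10<<7 -> acc=1407 shift=14
  byte[10]=0x26 cont=0 payload=0x26=38: acc |= 38<<14 -> acc=623999 shift=21 [end]
Varint 5: bytes[8:11] = FF 8A 26 -> value 623999 (3 byte(s))

Answer: 2 3 1 2 3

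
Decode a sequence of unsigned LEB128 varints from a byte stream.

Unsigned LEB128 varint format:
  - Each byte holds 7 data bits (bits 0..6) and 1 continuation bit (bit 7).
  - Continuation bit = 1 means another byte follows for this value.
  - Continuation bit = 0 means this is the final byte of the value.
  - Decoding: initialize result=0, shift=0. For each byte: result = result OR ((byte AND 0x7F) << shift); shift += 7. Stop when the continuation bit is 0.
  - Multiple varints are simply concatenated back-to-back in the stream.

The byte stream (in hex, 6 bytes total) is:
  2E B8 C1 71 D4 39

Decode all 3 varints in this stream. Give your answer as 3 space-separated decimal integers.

Answer: 46 1859768 7380

Derivation:
  byte[0]=0x2E cont=0 payload=0x2E=46: acc |= 46<<0 -> acc=46 shift=7 [end]
Varint 1: bytes[0:1] = 2E -> value 46 (1 byte(s))
  byte[1]=0xB8 cont=1 payload=0x38=56: acc |= 56<<0 -> acc=56 shift=7
  byte[2]=0xC1 cont=1 payload=0x41=65: acc |= 65<<7 -> acc=8376 shift=14
  byte[3]=0x71 cont=0 payload=0x71=113: acc |= 113<<14 -> acc=1859768 shift=21 [end]
Varint 2: bytes[1:4] = B8 C1 71 -> value 1859768 (3 byte(s))
  byte[4]=0xD4 cont=1 payload=0x54=84: acc |= 84<<0 -> acc=84 shift=7
  byte[5]=0x39 cont=0 payload=0x39=57: acc |= 57<<7 -> acc=7380 shift=14 [end]
Varint 3: bytes[4:6] = D4 39 -> value 7380 (2 byte(s))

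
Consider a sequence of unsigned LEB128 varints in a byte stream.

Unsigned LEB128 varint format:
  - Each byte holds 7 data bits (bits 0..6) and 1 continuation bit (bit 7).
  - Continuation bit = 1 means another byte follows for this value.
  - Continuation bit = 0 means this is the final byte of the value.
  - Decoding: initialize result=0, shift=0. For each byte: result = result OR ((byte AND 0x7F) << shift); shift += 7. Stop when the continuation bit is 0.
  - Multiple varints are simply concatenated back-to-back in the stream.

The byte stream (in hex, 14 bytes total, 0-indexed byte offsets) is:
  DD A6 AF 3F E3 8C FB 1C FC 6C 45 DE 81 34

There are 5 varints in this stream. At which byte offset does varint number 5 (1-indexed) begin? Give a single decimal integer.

  byte[0]=0xDD cont=1 payload=0x5D=93: acc |= 93<<0 -> acc=93 shift=7
  byte[1]=0xA6 cont=1 payload=0x26=38: acc |= 38<<7 -> acc=4957 shift=14
  byte[2]=0xAF cont=1 payload=0x2F=47: acc |= 47<<14 -> acc=775005 shift=21
  byte[3]=0x3F cont=0 payload=0x3F=63: acc |= 63<<21 -> acc=132895581 shift=28 [end]
Varint 1: bytes[0:4] = DD A6 AF 3F -> value 132895581 (4 byte(s))
  byte[4]=0xE3 cont=1 payload=0x63=99: acc |= 99<<0 -> acc=99 shift=7
  byte[5]=0x8C cont=1 payload=0x0C=12: acc |= 12<<7 -> acc=1635 shift=14
  byte[6]=0xFB cont=1 payload=0x7B=123: acc |= 123<<14 -> acc=2016867 shift=21
  byte[7]=0x1C cont=0 payload=0x1C=28: acc |= 28<<21 -> acc=60737123 shift=28 [end]
Varint 2: bytes[4:8] = E3 8C FB 1C -> value 60737123 (4 byte(s))
  byte[8]=0xFC cont=1 payload=0x7C=124: acc |= 124<<0 -> acc=124 shift=7
  byte[9]=0x6C cont=0 payload=0x6C=108: acc |= 108<<7 -> acc=13948 shift=14 [end]
Varint 3: bytes[8:10] = FC 6C -> value 13948 (2 byte(s))
  byte[10]=0x45 cont=0 payload=0x45=69: acc |= 69<<0 -> acc=69 shift=7 [end]
Varint 4: bytes[10:11] = 45 -> value 69 (1 byte(s))
  byte[11]=0xDE cont=1 payload=0x5E=94: acc |= 94<<0 -> acc=94 shift=7
  byte[12]=0x81 cont=1 payload=0x01=1: acc |= 1<<7 -> acc=222 shift=14
  byte[13]=0x34 cont=0 payload=0x34=52: acc |= 52<<14 -> acc=852190 shift=21 [end]
Varint 5: bytes[11:14] = DE 81 34 -> value 852190 (3 byte(s))

Answer: 11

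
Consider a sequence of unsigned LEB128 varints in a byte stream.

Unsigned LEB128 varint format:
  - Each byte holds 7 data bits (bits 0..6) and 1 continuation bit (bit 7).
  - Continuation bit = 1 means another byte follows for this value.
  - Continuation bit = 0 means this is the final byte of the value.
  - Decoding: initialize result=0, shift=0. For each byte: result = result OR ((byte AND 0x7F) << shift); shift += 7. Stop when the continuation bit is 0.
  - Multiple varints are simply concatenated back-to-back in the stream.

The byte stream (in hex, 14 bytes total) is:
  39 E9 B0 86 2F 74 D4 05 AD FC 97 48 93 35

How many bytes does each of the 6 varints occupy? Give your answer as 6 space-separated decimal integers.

Answer: 1 4 1 2 4 2

Derivation:
  byte[0]=0x39 cont=0 payload=0x39=57: acc |= 57<<0 -> acc=57 shift=7 [end]
Varint 1: bytes[0:1] = 39 -> value 57 (1 byte(s))
  byte[1]=0xE9 cont=1 payload=0x69=105: acc |= 105<<0 -> acc=105 shift=7
  byte[2]=0xB0 cont=1 payload=0x30=48: acc |= 48<<7 -> acc=6249 shift=14
  byte[3]=0x86 cont=1 payload=0x06=6: acc |= 6<<14 -> acc=104553 shift=21
  byte[4]=0x2F cont=0 payload=0x2F=47: acc |= 47<<21 -> acc=98670697 shift=28 [end]
Varint 2: bytes[1:5] = E9 B0 86 2F -> value 98670697 (4 byte(s))
  byte[5]=0x74 cont=0 payload=0x74=116: acc |= 116<<0 -> acc=116 shift=7 [end]
Varint 3: bytes[5:6] = 74 -> value 116 (1 byte(s))
  byte[6]=0xD4 cont=1 payload=0x54=84: acc |= 84<<0 -> acc=84 shift=7
  byte[7]=0x05 cont=0 payload=0x05=5: acc |= 5<<7 -> acc=724 shift=14 [end]
Varint 4: bytes[6:8] = D4 05 -> value 724 (2 byte(s))
  byte[8]=0xAD cont=1 payload=0x2D=45: acc |= 45<<0 -> acc=45 shift=7
  byte[9]=0xFC cont=1 payload=0x7C=124: acc |= 124<<7 -> acc=15917 shift=14
  byte[10]=0x97 cont=1 payload=0x17=23: acc |= 23<<14 -> acc=392749 shift=21
  byte[11]=0x48 cont=0 payload=0x48=72: acc |= 72<<21 -> acc=151387693 shift=28 [end]
Varint 5: bytes[8:12] = AD FC 97 48 -> value 151387693 (4 byte(s))
  byte[12]=0x93 cont=1 payload=0x13=19: acc |= 19<<0 -> acc=19 shift=7
  byte[13]=0x35 cont=0 payload=0x35=53: acc |= 53<<7 -> acc=6803 shift=14 [end]
Varint 6: bytes[12:14] = 93 35 -> value 6803 (2 byte(s))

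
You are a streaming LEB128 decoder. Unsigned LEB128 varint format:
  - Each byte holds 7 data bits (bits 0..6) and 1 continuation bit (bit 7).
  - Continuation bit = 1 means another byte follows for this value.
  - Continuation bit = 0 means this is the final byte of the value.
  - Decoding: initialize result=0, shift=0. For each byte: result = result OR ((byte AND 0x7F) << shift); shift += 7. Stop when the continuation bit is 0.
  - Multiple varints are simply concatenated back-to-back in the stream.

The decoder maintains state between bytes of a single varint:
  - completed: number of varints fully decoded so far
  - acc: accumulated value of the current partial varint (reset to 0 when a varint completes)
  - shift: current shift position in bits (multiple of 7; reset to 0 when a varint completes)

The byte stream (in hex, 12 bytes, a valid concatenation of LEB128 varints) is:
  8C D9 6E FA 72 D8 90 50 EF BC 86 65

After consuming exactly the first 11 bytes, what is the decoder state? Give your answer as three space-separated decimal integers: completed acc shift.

byte[0]=0x8C cont=1 payload=0x0C: acc |= 12<<0 -> completed=0 acc=12 shift=7
byte[1]=0xD9 cont=1 payload=0x59: acc |= 89<<7 -> completed=0 acc=11404 shift=14
byte[2]=0x6E cont=0 payload=0x6E: varint #1 complete (value=1813644); reset -> completed=1 acc=0 shift=0
byte[3]=0xFA cont=1 payload=0x7A: acc |= 122<<0 -> completed=1 acc=122 shift=7
byte[4]=0x72 cont=0 payload=0x72: varint #2 complete (value=14714); reset -> completed=2 acc=0 shift=0
byte[5]=0xD8 cont=1 payload=0x58: acc |= 88<<0 -> completed=2 acc=88 shift=7
byte[6]=0x90 cont=1 payload=0x10: acc |= 16<<7 -> completed=2 acc=2136 shift=14
byte[7]=0x50 cont=0 payload=0x50: varint #3 complete (value=1312856); reset -> completed=3 acc=0 shift=0
byte[8]=0xEF cont=1 payload=0x6F: acc |= 111<<0 -> completed=3 acc=111 shift=7
byte[9]=0xBC cont=1 payload=0x3C: acc |= 60<<7 -> completed=3 acc=7791 shift=14
byte[10]=0x86 cont=1 payload=0x06: acc |= 6<<14 -> completed=3 acc=106095 shift=21

Answer: 3 106095 21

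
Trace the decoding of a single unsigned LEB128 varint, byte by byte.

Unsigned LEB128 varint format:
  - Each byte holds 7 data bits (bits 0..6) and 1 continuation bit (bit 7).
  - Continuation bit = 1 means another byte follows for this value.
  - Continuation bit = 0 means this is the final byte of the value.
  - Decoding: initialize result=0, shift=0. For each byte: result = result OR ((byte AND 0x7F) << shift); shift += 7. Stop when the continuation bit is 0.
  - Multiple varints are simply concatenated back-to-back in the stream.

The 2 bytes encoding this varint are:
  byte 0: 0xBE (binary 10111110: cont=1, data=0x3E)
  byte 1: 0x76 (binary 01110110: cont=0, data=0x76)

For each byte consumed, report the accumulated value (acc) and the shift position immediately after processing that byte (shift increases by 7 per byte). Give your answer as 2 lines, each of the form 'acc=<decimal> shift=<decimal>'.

Answer: acc=62 shift=7
acc=15166 shift=14

Derivation:
byte 0=0xBE: payload=0x3E=62, contrib = 62<<0 = 62; acc -> 62, shift -> 7
byte 1=0x76: payload=0x76=118, contrib = 118<<7 = 15104; acc -> 15166, shift -> 14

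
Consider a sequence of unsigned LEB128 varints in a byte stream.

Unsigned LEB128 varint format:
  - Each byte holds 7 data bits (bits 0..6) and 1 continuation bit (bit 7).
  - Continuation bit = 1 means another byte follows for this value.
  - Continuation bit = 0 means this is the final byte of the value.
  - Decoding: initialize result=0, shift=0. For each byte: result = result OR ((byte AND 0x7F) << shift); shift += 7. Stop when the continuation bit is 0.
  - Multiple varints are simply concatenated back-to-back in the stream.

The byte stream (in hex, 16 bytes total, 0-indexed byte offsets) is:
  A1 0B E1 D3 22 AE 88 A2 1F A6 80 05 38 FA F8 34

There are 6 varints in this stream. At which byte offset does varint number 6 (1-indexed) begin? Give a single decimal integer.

Answer: 13

Derivation:
  byte[0]=0xA1 cont=1 payload=0x21=33: acc |= 33<<0 -> acc=33 shift=7
  byte[1]=0x0B cont=0 payload=0x0B=11: acc |= 11<<7 -> acc=1441 shift=14 [end]
Varint 1: bytes[0:2] = A1 0B -> value 1441 (2 byte(s))
  byte[2]=0xE1 cont=1 payload=0x61=97: acc |= 97<<0 -> acc=97 shift=7
  byte[3]=0xD3 cont=1 payload=0x53=83: acc |= 83<<7 -> acc=10721 shift=14
  byte[4]=0x22 cont=0 payload=0x22=34: acc |= 34<<14 -> acc=567777 shift=21 [end]
Varint 2: bytes[2:5] = E1 D3 22 -> value 567777 (3 byte(s))
  byte[5]=0xAE cont=1 payload=0x2E=46: acc |= 46<<0 -> acc=46 shift=7
  byte[6]=0x88 cont=1 payload=0x08=8: acc |= 8<<7 -> acc=1070 shift=14
  byte[7]=0xA2 cont=1 payload=0x22=34: acc |= 34<<14 -> acc=558126 shift=21
  byte[8]=0x1F cont=0 payload=0x1F=31: acc |= 31<<21 -> acc=65569838 shift=28 [end]
Varint 3: bytes[5:9] = AE 88 A2 1F -> value 65569838 (4 byte(s))
  byte[9]=0xA6 cont=1 payload=0x26=38: acc |= 38<<0 -> acc=38 shift=7
  byte[10]=0x80 cont=1 payload=0x00=0: acc |= 0<<7 -> acc=38 shift=14
  byte[11]=0x05 cont=0 payload=0x05=5: acc |= 5<<14 -> acc=81958 shift=21 [end]
Varint 4: bytes[9:12] = A6 80 05 -> value 81958 (3 byte(s))
  byte[12]=0x38 cont=0 payload=0x38=56: acc |= 56<<0 -> acc=56 shift=7 [end]
Varint 5: bytes[12:13] = 38 -> value 56 (1 byte(s))
  byte[13]=0xFA cont=1 payload=0x7A=122: acc |= 122<<0 -> acc=122 shift=7
  byte[14]=0xF8 cont=1 payload=0x78=120: acc |= 120<<7 -> acc=15482 shift=14
  byte[15]=0x34 cont=0 payload=0x34=52: acc |= 52<<14 -> acc=867450 shift=21 [end]
Varint 6: bytes[13:16] = FA F8 34 -> value 867450 (3 byte(s))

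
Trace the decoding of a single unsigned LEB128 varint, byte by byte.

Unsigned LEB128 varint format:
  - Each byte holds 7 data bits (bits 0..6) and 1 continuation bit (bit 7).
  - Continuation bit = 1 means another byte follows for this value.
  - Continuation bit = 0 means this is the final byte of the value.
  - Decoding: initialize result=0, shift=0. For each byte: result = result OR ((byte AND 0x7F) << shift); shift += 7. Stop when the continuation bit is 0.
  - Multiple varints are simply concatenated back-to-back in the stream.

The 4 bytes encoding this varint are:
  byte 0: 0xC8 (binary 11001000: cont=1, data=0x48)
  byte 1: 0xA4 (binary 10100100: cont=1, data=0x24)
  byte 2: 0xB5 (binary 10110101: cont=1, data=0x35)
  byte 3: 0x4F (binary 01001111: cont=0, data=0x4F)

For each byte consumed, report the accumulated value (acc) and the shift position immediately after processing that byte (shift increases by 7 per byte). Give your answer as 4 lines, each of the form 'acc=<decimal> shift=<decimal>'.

byte 0=0xC8: payload=0x48=72, contrib = 72<<0 = 72; acc -> 72, shift -> 7
byte 1=0xA4: payload=0x24=36, contrib = 36<<7 = 4608; acc -> 4680, shift -> 14
byte 2=0xB5: payload=0x35=53, contrib = 53<<14 = 868352; acc -> 873032, shift -> 21
byte 3=0x4F: payload=0x4F=79, contrib = 79<<21 = 165675008; acc -> 166548040, shift -> 28

Answer: acc=72 shift=7
acc=4680 shift=14
acc=873032 shift=21
acc=166548040 shift=28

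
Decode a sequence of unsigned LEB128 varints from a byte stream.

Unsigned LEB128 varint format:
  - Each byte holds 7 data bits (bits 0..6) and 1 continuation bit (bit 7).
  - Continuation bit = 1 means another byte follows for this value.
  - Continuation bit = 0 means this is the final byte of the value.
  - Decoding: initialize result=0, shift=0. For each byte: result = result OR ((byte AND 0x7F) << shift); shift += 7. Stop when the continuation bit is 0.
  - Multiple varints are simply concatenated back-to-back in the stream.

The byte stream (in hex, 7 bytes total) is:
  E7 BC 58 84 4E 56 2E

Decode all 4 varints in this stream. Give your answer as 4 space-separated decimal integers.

  byte[0]=0xE7 cont=1 payload=0x67=103: acc |= 103<<0 -> acc=103 shift=7
  byte[1]=0xBC cont=1 payload=0x3C=60: acc |= 60<<7 -> acc=7783 shift=14
  byte[2]=0x58 cont=0 payload=0x58=88: acc |= 88<<14 -> acc=1449575 shift=21 [end]
Varint 1: bytes[0:3] = E7 BC 58 -> value 1449575 (3 byte(s))
  byte[3]=0x84 cont=1 payload=0x04=4: acc |= 4<<0 -> acc=4 shift=7
  byte[4]=0x4E cont=0 payload=0x4E=78: acc |= 78<<7 -> acc=9988 shift=14 [end]
Varint 2: bytes[3:5] = 84 4E -> value 9988 (2 byte(s))
  byte[5]=0x56 cont=0 payload=0x56=86: acc |= 86<<0 -> acc=86 shift=7 [end]
Varint 3: bytes[5:6] = 56 -> value 86 (1 byte(s))
  byte[6]=0x2E cont=0 payload=0x2E=46: acc |= 46<<0 -> acc=46 shift=7 [end]
Varint 4: bytes[6:7] = 2E -> value 46 (1 byte(s))

Answer: 1449575 9988 86 46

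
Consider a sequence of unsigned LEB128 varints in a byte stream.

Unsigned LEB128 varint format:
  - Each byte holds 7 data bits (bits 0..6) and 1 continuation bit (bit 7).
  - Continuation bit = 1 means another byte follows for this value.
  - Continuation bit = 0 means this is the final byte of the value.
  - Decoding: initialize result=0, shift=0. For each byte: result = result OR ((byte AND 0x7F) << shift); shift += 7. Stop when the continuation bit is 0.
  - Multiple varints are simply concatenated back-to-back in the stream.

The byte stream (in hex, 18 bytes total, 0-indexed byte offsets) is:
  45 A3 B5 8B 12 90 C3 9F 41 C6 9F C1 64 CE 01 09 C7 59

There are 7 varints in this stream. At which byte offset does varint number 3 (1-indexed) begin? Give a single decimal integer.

Answer: 5

Derivation:
  byte[0]=0x45 cont=0 payload=0x45=69: acc |= 69<<0 -> acc=69 shift=7 [end]
Varint 1: bytes[0:1] = 45 -> value 69 (1 byte(s))
  byte[1]=0xA3 cont=1 payload=0x23=35: acc |= 35<<0 -> acc=35 shift=7
  byte[2]=0xB5 cont=1 payload=0x35=53: acc |= 53<<7 -> acc=6819 shift=14
  byte[3]=0x8B cont=1 payload=0x0B=11: acc |= 11<<14 -> acc=187043 shift=21
  byte[4]=0x12 cont=0 payload=0x12=18: acc |= 18<<21 -> acc=37935779 shift=28 [end]
Varint 2: bytes[1:5] = A3 B5 8B 12 -> value 37935779 (4 byte(s))
  byte[5]=0x90 cont=1 payload=0x10=16: acc |= 16<<0 -> acc=16 shift=7
  byte[6]=0xC3 cont=1 payload=0x43=67: acc |= 67<<7 -> acc=8592 shift=14
  byte[7]=0x9F cont=1 payload=0x1F=31: acc |= 31<<14 -> acc=516496 shift=21
  byte[8]=0x41 cont=0 payload=0x41=65: acc |= 65<<21 -> acc=136831376 shift=28 [end]
Varint 3: bytes[5:9] = 90 C3 9F 41 -> value 136831376 (4 byte(s))
  byte[9]=0xC6 cont=1 payload=0x46=70: acc |= 70<<0 -> acc=70 shift=7
  byte[10]=0x9F cont=1 payload=0x1F=31: acc |= 31<<7 -> acc=4038 shift=14
  byte[11]=0xC1 cont=1 payload=0x41=65: acc |= 65<<14 -> acc=1068998 shift=21
  byte[12]=0x64 cont=0 payload=0x64=100: acc |= 100<<21 -> acc=210784198 shift=28 [end]
Varint 4: bytes[9:13] = C6 9F C1 64 -> value 210784198 (4 byte(s))
  byte[13]=0xCE cont=1 payload=0x4E=78: acc |= 78<<0 -> acc=78 shift=7
  byte[14]=0x01 cont=0 payload=0x01=1: acc |= 1<<7 -> acc=206 shift=14 [end]
Varint 5: bytes[13:15] = CE 01 -> value 206 (2 byte(s))
  byte[15]=0x09 cont=0 payload=0x09=9: acc |= 9<<0 -> acc=9 shift=7 [end]
Varint 6: bytes[15:16] = 09 -> value 9 (1 byte(s))
  byte[16]=0xC7 cont=1 payload=0x47=71: acc |= 71<<0 -> acc=71 shift=7
  byte[17]=0x59 cont=0 payload=0x59=89: acc |= 89<<7 -> acc=11463 shift=14 [end]
Varint 7: bytes[16:18] = C7 59 -> value 11463 (2 byte(s))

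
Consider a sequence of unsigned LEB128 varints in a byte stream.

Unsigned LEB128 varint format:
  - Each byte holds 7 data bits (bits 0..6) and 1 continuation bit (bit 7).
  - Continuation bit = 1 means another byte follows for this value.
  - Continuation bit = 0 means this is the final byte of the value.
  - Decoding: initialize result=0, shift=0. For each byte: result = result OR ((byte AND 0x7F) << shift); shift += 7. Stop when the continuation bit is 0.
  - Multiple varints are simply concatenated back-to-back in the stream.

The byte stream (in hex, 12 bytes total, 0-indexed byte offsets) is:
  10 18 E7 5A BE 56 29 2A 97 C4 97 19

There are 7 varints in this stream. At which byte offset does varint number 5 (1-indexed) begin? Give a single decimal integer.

Answer: 6

Derivation:
  byte[0]=0x10 cont=0 payload=0x10=16: acc |= 16<<0 -> acc=16 shift=7 [end]
Varint 1: bytes[0:1] = 10 -> value 16 (1 byte(s))
  byte[1]=0x18 cont=0 payload=0x18=24: acc |= 24<<0 -> acc=24 shift=7 [end]
Varint 2: bytes[1:2] = 18 -> value 24 (1 byte(s))
  byte[2]=0xE7 cont=1 payload=0x67=103: acc |= 103<<0 -> acc=103 shift=7
  byte[3]=0x5A cont=0 payload=0x5A=90: acc |= 90<<7 -> acc=11623 shift=14 [end]
Varint 3: bytes[2:4] = E7 5A -> value 11623 (2 byte(s))
  byte[4]=0xBE cont=1 payload=0x3E=62: acc |= 62<<0 -> acc=62 shift=7
  byte[5]=0x56 cont=0 payload=0x56=86: acc |= 86<<7 -> acc=11070 shift=14 [end]
Varint 4: bytes[4:6] = BE 56 -> value 11070 (2 byte(s))
  byte[6]=0x29 cont=0 payload=0x29=41: acc |= 41<<0 -> acc=41 shift=7 [end]
Varint 5: bytes[6:7] = 29 -> value 41 (1 byte(s))
  byte[7]=0x2A cont=0 payload=0x2A=42: acc |= 42<<0 -> acc=42 shift=7 [end]
Varint 6: bytes[7:8] = 2A -> value 42 (1 byte(s))
  byte[8]=0x97 cont=1 payload=0x17=23: acc |= 23<<0 -> acc=23 shift=7
  byte[9]=0xC4 cont=1 payload=0x44=68: acc |= 68<<7 -> acc=8727 shift=14
  byte[10]=0x97 cont=1 payload=0x17=23: acc |= 23<<14 -> acc=385559 shift=21
  byte[11]=0x19 cont=0 payload=0x19=25: acc |= 25<<21 -> acc=52814359 shift=28 [end]
Varint 7: bytes[8:12] = 97 C4 97 19 -> value 52814359 (4 byte(s))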